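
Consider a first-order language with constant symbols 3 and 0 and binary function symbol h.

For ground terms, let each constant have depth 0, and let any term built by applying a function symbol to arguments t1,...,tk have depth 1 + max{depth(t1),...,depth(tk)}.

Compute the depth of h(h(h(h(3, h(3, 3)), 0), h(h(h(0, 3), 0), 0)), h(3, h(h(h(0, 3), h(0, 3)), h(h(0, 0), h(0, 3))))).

depth(h(3, 3)) = 1 + max(0, 0) = 1
depth(h(3, h(3, 3))) = 1 + max(0, 1) = 2
depth(h(h(3, h(3, 3)), 0)) = 1 + max(2, 0) = 3
depth(h(0, 3)) = 1 + max(0, 0) = 1
depth(h(h(0, 3), 0)) = 1 + max(1, 0) = 2
depth(h(h(h(0, 3), 0), 0)) = 1 + max(2, 0) = 3
depth(h(h(h(3, h(3, 3)), 0), h(h(h(0, 3), 0), 0))) = 1 + max(3, 3) = 4
depth(h(h(0, 3), h(0, 3))) = 1 + max(1, 1) = 2
depth(h(0, 0)) = 1 + max(0, 0) = 1
depth(h(h(0, 0), h(0, 3))) = 1 + max(1, 1) = 2
depth(h(h(h(0, 3), h(0, 3)), h(h(0, 0), h(0, 3)))) = 1 + max(2, 2) = 3
depth(h(3, h(h(h(0, 3), h(0, 3)), h(h(0, 0), h(0, 3))))) = 1 + max(0, 3) = 4
depth(h(h(h(h(3, h(3, 3)), 0), h(h(h(0, 3), 0), 0)), h(3, h(h(h(0, 3), h(0, 3)), h(h(0, 0), h(0, 3)))))) = 1 + max(4, 4) = 5

5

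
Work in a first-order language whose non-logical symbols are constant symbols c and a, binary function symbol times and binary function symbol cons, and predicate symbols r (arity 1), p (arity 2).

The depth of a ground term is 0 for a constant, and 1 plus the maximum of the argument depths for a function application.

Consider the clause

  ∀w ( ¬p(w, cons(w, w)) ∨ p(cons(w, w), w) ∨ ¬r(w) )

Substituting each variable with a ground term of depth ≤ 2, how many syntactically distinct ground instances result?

202

Ground terms of depth ≤ 2:
  If N_k denotes the number of depth-≤k ground terms, the 2 constants give N_0 = 2, and each function symbol of arity r contributes N_{k-1}^r new terms at level k: N_k = 2 + N_{k-1}^2 + N_{k-1}^2.
  N_0 = 2
  N_1 = 2 + 2^2 + 2^2 = 10
  N_2 = 2 + 10^2 + 10^2 = 202
So there are 202 ground terms available for substitution.
There is 1 variable to instantiate (w),  occurring in at least one literal, so different choices give different ground instances.
Number of ground instances = 202.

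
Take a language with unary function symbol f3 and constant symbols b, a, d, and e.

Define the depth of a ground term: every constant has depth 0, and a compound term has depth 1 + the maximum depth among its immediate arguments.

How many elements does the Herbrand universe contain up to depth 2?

12

Let N_k count ground terms of depth at most k. Each non-constant term of depth ≤ k is some function symbol applied to depth-≤(k−1) arguments, giving N_k = 4 + N_{k-1}.
N_0 = 4
N_1 = 4 + 4 = 8
N_2 = 4 + 8 = 12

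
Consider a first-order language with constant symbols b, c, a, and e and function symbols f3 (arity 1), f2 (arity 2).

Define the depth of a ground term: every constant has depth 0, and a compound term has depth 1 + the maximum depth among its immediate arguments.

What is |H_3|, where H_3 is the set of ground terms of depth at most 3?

365424

Let N_k = |{terms of depth ≤ k}|. Then N_0 = 4 and N_k = 4 + N_{k-1} + N_{k-1}^2 for k ≥ 1 (one summand per function symbol, arity giving the exponent).
N_0 = 4
N_1 = 4 + 4 + 4^2 = 24
N_2 = 4 + 24 + 24^2 = 604
N_3 = 4 + 604 + 604^2 = 365424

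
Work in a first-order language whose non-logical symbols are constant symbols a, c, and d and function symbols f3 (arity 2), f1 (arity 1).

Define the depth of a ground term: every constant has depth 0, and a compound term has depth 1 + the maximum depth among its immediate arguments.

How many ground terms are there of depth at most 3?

If N_k denotes the number of depth-≤k ground terms, the 3 constants give N_0 = 3, and each function symbol of arity r contributes N_{k-1}^r new terms at level k: N_k = 3 + N_{k-1}^2 + N_{k-1}.
N_0 = 3
N_1 = 3 + 3^2 + 3 = 15
N_2 = 3 + 15^2 + 15 = 243
N_3 = 3 + 243^2 + 243 = 59295

59295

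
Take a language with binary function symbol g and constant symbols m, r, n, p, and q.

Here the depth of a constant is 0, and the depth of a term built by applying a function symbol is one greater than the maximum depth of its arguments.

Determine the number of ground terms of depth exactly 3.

818125

Let N_k count ground terms of depth at most k. Each non-constant term of depth ≤ k is some function symbol applied to depth-≤(k−1) arguments, giving N_k = 5 + N_{k-1}^2.
N_0 = 5
N_1 = 5 + 5^2 = 30
N_2 = 5 + 30^2 = 905
N_3 = 5 + 905^2 = 819030
Terms of depth exactly 3: N_3 − N_2 = 819030 − 905 = 818125.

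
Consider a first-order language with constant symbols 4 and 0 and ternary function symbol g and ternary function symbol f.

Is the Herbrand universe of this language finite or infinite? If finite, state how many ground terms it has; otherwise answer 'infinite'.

The signature has at least one function symbol (g, arity 3) and at least one constant (4).
Iterating g gives infinitely many distinct ground terms: 4, g(4, 4, 4), g(g(4, 4, 4), g(4, 4, 4), g(4, 4, 4)), ...
So the Herbrand universe is infinite.

infinite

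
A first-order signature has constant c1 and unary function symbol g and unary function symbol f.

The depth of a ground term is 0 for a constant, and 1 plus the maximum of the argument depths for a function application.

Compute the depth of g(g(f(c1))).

depth(f(c1)) = 1 + depth(c1) = 1 + 0 = 1
depth(g(f(c1))) = 1 + depth(f(c1)) = 1 + 1 = 2
depth(g(g(f(c1)))) = 1 + depth(g(f(c1))) = 1 + 2 = 3

3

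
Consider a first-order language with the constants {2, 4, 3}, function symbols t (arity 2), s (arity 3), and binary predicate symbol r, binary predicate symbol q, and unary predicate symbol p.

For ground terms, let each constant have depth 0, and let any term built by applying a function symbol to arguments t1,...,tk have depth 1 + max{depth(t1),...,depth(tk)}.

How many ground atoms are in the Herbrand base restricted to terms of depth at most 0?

First count ground terms of depth ≤ 0.
Let N_k count ground terms of depth at most k. Each non-constant term of depth ≤ k is some function symbol applied to depth-≤(k−1) arguments, giving N_k = 3 + N_{k-1}^2 + N_{k-1}^3.
N_0 = 3
So |H| = 3.
For each predicate symbol, the number of ground atoms is |H| raised to its arity; summing:
  r: 3^2 = 9;  q: 3^2 = 9;  p: 3
Total ground atoms: 9 + 9 + 3 = 21.

21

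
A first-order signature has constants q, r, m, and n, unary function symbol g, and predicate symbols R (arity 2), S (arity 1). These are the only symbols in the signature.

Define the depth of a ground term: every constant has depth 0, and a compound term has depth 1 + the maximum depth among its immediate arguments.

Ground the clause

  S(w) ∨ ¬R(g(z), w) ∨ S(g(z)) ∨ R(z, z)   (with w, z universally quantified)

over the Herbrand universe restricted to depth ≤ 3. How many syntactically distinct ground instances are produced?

Ground terms of depth ≤ 3:
  If N_k denotes the number of depth-≤k ground terms, the 4 constants give N_0 = 4, and each function symbol of arity r contributes N_{k-1}^r new terms at level k: N_k = 4 + N_{k-1}.
  N_0 = 4
  N_1 = 4 + 4 = 8
  N_2 = 4 + 8 = 12
  N_3 = 4 + 12 = 16
So there are 16 ground terms available for substitution.
There are 2 variables to instantiate (w, z), each occurring in at least one literal, so different choices give different ground instances.
Number of ground instances = 16^2 = 256.

256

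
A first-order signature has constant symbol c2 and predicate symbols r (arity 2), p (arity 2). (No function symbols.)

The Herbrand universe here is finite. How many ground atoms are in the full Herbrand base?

2

With no function symbols, the Herbrand universe is just the 1 constant.
Ground atoms per predicate: r: 1^2 = 1, p: 1^2 = 1.
Herbrand base size = 1 + 1 = 2.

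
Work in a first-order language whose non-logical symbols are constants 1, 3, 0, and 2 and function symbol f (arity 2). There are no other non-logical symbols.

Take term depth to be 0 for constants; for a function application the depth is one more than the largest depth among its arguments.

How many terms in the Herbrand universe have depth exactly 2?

384

Write N_k for the number of ground terms of depth ≤ k. A term of depth ≤ k is either a constant or a function symbol applied to arguments of depth ≤ k−1, so N_k = 4 + N_{k-1}^2.
N_0 = 4
N_1 = 4 + 4^2 = 20
N_2 = 4 + 20^2 = 404
Terms of depth exactly 2: N_2 − N_1 = 404 − 20 = 384.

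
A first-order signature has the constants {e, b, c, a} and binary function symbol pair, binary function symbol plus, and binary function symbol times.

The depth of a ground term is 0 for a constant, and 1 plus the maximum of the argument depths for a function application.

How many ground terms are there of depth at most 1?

Let N_k = |{terms of depth ≤ k}|. Then N_0 = 4 and N_k = 4 + N_{k-1}^2 + N_{k-1}^2 + N_{k-1}^2 for k ≥ 1 (one summand per function symbol, arity giving the exponent).
N_0 = 4
N_1 = 4 + 4^2 + 4^2 + 4^2 = 52

52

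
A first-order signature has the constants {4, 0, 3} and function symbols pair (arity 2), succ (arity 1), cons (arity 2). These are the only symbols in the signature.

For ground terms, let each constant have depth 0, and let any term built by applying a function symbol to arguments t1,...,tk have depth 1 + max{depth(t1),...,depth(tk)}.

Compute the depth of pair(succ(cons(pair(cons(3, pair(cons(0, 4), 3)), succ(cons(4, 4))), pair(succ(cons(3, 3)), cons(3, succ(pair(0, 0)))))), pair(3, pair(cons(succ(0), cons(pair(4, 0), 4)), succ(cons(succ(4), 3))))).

7

depth(cons(0, 4)) = 1 + max(0, 0) = 1
depth(pair(cons(0, 4), 3)) = 1 + max(1, 0) = 2
depth(cons(3, pair(cons(0, 4), 3))) = 1 + max(0, 2) = 3
depth(cons(4, 4)) = 1 + max(0, 0) = 1
depth(succ(cons(4, 4))) = 1 + depth(cons(4, 4)) = 1 + 1 = 2
depth(pair(cons(3, pair(cons(0, 4), 3)), succ(cons(4, 4)))) = 1 + max(3, 2) = 4
depth(cons(3, 3)) = 1 + max(0, 0) = 1
depth(succ(cons(3, 3))) = 1 + depth(cons(3, 3)) = 1 + 1 = 2
depth(pair(0, 0)) = 1 + max(0, 0) = 1
depth(succ(pair(0, 0))) = 1 + depth(pair(0, 0)) = 1 + 1 = 2
depth(cons(3, succ(pair(0, 0)))) = 1 + max(0, 2) = 3
depth(pair(succ(cons(3, 3)), cons(3, succ(pair(0, 0))))) = 1 + max(2, 3) = 4
depth(cons(pair(cons(3, pair(cons(0, 4), 3)), succ(cons(4, 4))), pair(succ(cons(3, 3)), cons(3, succ(pair(0, 0)))))) = 1 + max(4, 4) = 5
depth(succ(cons(pair(cons(3, pair(cons(0, 4), 3)), succ(cons(4, 4))), pair(succ(cons(3, 3)), cons(3, succ(pair(0, 0))))))) = 1 + depth(cons(pair(cons(3, pair(cons(0, 4), 3)), succ(cons(4, 4))), pair(succ(cons(3, 3)), cons(3, succ(pair(0, 0)))))) = 1 + 5 = 6
depth(succ(0)) = 1 + depth(0) = 1 + 0 = 1
depth(pair(4, 0)) = 1 + max(0, 0) = 1
depth(cons(pair(4, 0), 4)) = 1 + max(1, 0) = 2
depth(cons(succ(0), cons(pair(4, 0), 4))) = 1 + max(1, 2) = 3
depth(succ(4)) = 1 + depth(4) = 1 + 0 = 1
depth(cons(succ(4), 3)) = 1 + max(1, 0) = 2
depth(succ(cons(succ(4), 3))) = 1 + depth(cons(succ(4), 3)) = 1 + 2 = 3
depth(pair(cons(succ(0), cons(pair(4, 0), 4)), succ(cons(succ(4), 3)))) = 1 + max(3, 3) = 4
depth(pair(3, pair(cons(succ(0), cons(pair(4, 0), 4)), succ(cons(succ(4), 3))))) = 1 + max(0, 4) = 5
depth(pair(succ(cons(pair(cons(3, pair(cons(0, 4), 3)), succ(cons(4, 4))), pair(succ(cons(3, 3)), cons(3, succ(pair(0, 0)))))), pair(3, pair(cons(succ(0), cons(pair(4, 0), 4)), succ(cons(succ(4), 3)))))) = 1 + max(6, 5) = 7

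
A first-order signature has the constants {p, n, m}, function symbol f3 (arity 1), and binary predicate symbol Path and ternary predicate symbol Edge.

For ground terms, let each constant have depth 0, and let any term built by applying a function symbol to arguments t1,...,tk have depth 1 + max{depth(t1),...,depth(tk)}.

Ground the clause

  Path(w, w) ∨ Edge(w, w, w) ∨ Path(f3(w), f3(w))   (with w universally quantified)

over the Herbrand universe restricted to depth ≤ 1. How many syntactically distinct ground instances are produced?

Ground terms of depth ≤ 1:
  Let N_k count ground terms of depth at most k. Each non-constant term of depth ≤ k is some function symbol applied to depth-≤(k−1) arguments, giving N_k = 3 + N_{k-1}.
  N_0 = 3
  N_1 = 3 + 3 = 6
  Explicitly: p, n, m, f3(p), f3(n), f3(m).
So there are 6 ground terms available for substitution.
The body mentions the single quantified variable w; since ground terms form a free algebra, no two substitutions collapse to the same formula.
Number of ground instances = 6.

6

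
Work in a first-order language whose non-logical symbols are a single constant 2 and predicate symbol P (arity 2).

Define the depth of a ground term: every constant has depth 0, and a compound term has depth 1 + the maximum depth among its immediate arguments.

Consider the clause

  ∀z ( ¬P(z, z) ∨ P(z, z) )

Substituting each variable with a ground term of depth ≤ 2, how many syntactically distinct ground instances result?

Ground terms of depth ≤ 2:
  With no function symbols every ground term is a constant, so there is exactly 1 ground term at every depth bound.
  N_0 = 1
  N_1 = 1
  N_2 = 1
  Explicitly: 2.
So there is exactly 1 ground term available for substitution.
The body mentions the single quantified variable z; since ground terms form a free algebra, no two substitutions collapse to the same formula.
Number of ground instances = 1.

1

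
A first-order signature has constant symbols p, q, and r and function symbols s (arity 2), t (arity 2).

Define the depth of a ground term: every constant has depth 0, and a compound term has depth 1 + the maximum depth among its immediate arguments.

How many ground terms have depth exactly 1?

18

Let N_k count ground terms of depth at most k. Each non-constant term of depth ≤ k is some function symbol applied to depth-≤(k−1) arguments, giving N_k = 3 + N_{k-1}^2 + N_{k-1}^2.
N_0 = 3
N_1 = 3 + 3^2 + 3^2 = 21
Terms of depth exactly 1: N_1 − N_0 = 21 − 3 = 18.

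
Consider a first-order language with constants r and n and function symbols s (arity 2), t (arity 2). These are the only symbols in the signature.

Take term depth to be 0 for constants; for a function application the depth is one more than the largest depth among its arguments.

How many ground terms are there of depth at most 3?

Let N_k count ground terms of depth at most k. Each non-constant term of depth ≤ k is some function symbol applied to depth-≤(k−1) arguments, giving N_k = 2 + N_{k-1}^2 + N_{k-1}^2.
N_0 = 2
N_1 = 2 + 2^2 + 2^2 = 10
N_2 = 2 + 10^2 + 10^2 = 202
N_3 = 2 + 202^2 + 202^2 = 81610

81610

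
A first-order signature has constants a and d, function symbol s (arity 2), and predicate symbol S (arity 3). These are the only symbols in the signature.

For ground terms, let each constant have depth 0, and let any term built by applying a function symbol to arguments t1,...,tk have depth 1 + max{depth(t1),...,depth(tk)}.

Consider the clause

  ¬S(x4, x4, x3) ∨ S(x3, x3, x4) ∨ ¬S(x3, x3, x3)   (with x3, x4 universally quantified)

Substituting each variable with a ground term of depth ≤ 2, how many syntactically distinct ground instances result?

Ground terms of depth ≤ 2:
  Write N_k for the number of ground terms of depth ≤ k. A term of depth ≤ k is either a constant or a function symbol applied to arguments of depth ≤ k−1, so N_k = 2 + N_{k-1}^2.
  N_0 = 2
  N_1 = 2 + 2^2 = 6
  N_2 = 2 + 6^2 = 38
So there are 38 ground terms available for substitution.
Each of x3, x4 ranges independently over the available ground terms, and distinct assignments produce distinct instances.
Number of ground instances = 38^2 = 1444.

1444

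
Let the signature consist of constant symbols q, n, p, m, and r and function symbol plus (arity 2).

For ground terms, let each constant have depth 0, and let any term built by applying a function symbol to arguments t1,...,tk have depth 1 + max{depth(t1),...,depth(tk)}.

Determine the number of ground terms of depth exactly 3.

Let N_k = |{terms of depth ≤ k}|. Then N_0 = 5 and N_k = 5 + N_{k-1}^2 for k ≥ 1 (one summand per function symbol, arity giving the exponent).
N_0 = 5
N_1 = 5 + 5^2 = 30
N_2 = 5 + 30^2 = 905
N_3 = 5 + 905^2 = 819030
Terms of depth exactly 3: N_3 − N_2 = 819030 − 905 = 818125.

818125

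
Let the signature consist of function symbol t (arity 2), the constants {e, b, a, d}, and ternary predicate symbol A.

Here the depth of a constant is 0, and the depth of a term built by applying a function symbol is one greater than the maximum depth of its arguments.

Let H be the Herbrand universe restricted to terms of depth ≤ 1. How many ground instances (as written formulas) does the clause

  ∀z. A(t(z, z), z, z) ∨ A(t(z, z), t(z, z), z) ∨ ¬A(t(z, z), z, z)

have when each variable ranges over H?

Ground terms of depth ≤ 1:
  If N_k denotes the number of depth-≤k ground terms, the 4 constants give N_0 = 4, and each function symbol of arity r contributes N_{k-1}^r new terms at level k: N_k = 4 + N_{k-1}^2.
  N_0 = 4
  N_1 = 4 + 4^2 = 20
So there are 20 ground terms available for substitution.
The clause has 1 distinct variable (z), which appears in the body. In the free term algebra distinct substitutions yield syntactically distinct ground instances.
Number of ground instances = 20.

20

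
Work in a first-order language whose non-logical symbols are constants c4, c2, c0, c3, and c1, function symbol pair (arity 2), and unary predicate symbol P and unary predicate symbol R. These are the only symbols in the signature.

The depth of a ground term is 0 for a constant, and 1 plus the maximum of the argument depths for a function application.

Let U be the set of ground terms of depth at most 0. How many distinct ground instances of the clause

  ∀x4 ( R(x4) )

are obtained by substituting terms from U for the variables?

Ground terms of depth ≤ 0:
  Write N_k for the number of ground terms of depth ≤ k. A term of depth ≤ k is either a constant or a function symbol applied to arguments of depth ≤ k−1, so N_k = 5 + N_{k-1}^2.
  N_0 = 5
So there are 5 ground terms available for substitution.
The body mentions the single quantified variable x4; since ground terms form a free algebra, no two substitutions collapse to the same formula.
Number of ground instances = 5.

5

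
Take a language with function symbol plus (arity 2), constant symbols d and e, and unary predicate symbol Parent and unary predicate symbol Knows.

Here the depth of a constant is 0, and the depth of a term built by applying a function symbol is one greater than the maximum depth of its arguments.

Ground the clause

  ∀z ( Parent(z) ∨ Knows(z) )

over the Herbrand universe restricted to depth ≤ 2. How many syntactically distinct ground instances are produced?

38

Ground terms of depth ≤ 2:
  Let N_k count ground terms of depth at most k. Each non-constant term of depth ≤ k is some function symbol applied to depth-≤(k−1) arguments, giving N_k = 2 + N_{k-1}^2.
  N_0 = 2
  N_1 = 2 + 2^2 = 6
  N_2 = 2 + 6^2 = 38
So there are 38 ground terms available for substitution.
The clause has 1 distinct variable (z), which appears in the body. In the free term algebra distinct substitutions yield syntactically distinct ground instances.
Number of ground instances = 38.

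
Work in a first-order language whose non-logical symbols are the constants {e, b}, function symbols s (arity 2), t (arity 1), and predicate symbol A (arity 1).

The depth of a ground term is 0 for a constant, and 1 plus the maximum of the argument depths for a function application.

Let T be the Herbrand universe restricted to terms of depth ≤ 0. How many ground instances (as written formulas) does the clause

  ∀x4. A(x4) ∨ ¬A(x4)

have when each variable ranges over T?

Ground terms of depth ≤ 0:
  If N_k denotes the number of depth-≤k ground terms, the 2 constants give N_0 = 2, and each function symbol of arity r contributes N_{k-1}^r new terms at level k: N_k = 2 + N_{k-1}^2 + N_{k-1}.
  N_0 = 2
  Explicitly: e, b.
So there are 2 ground terms available for substitution.
There is 1 variable to instantiate (x4),  occurring in at least one literal, so different choices give different ground instances.
Number of ground instances = 2.

2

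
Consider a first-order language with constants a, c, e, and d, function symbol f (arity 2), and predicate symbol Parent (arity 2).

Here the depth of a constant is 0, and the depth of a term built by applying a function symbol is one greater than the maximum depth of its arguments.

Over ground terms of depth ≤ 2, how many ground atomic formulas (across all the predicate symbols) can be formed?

First count ground terms of depth ≤ 2.
Write N_k for the number of ground terms of depth ≤ k. A term of depth ≤ k is either a constant or a function symbol applied to arguments of depth ≤ k−1, so N_k = 4 + N_{k-1}^2.
N_0 = 4
N_1 = 4 + 4^2 = 20
N_2 = 4 + 20^2 = 404
So |H| = 404.
Ground atoms are formed by filling each argument slot of a predicate with a term from H, so an r-ary predicate gives |H|^r atoms:
  Parent: 404^2 = 163216
Total ground atoms: 163216.

163216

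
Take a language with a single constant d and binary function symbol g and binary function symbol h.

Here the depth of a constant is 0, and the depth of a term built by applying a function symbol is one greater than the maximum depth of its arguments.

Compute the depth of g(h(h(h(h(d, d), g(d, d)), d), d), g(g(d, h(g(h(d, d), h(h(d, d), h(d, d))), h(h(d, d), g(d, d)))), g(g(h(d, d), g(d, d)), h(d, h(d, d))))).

7

depth(h(d, d)) = 1 + max(0, 0) = 1
depth(g(d, d)) = 1 + max(0, 0) = 1
depth(h(h(d, d), g(d, d))) = 1 + max(1, 1) = 2
depth(h(h(h(d, d), g(d, d)), d)) = 1 + max(2, 0) = 3
depth(h(h(h(h(d, d), g(d, d)), d), d)) = 1 + max(3, 0) = 4
depth(h(h(d, d), h(d, d))) = 1 + max(1, 1) = 2
depth(g(h(d, d), h(h(d, d), h(d, d)))) = 1 + max(1, 2) = 3
depth(h(g(h(d, d), h(h(d, d), h(d, d))), h(h(d, d), g(d, d)))) = 1 + max(3, 2) = 4
depth(g(d, h(g(h(d, d), h(h(d, d), h(d, d))), h(h(d, d), g(d, d))))) = 1 + max(0, 4) = 5
depth(g(h(d, d), g(d, d))) = 1 + max(1, 1) = 2
depth(h(d, h(d, d))) = 1 + max(0, 1) = 2
depth(g(g(h(d, d), g(d, d)), h(d, h(d, d)))) = 1 + max(2, 2) = 3
depth(g(g(d, h(g(h(d, d), h(h(d, d), h(d, d))), h(h(d, d), g(d, d)))), g(g(h(d, d), g(d, d)), h(d, h(d, d))))) = 1 + max(5, 3) = 6
depth(g(h(h(h(h(d, d), g(d, d)), d), d), g(g(d, h(g(h(d, d), h(h(d, d), h(d, d))), h(h(d, d), g(d, d)))), g(g(h(d, d), g(d, d)), h(d, h(d, d)))))) = 1 + max(4, 6) = 7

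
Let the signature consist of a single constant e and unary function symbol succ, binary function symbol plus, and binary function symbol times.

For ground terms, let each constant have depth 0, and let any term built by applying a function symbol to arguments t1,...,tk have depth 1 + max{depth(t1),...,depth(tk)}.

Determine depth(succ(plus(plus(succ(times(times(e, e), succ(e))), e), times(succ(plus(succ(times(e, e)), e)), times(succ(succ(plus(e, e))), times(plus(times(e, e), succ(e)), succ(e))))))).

depth(times(e, e)) = 1 + max(0, 0) = 1
depth(succ(e)) = 1 + depth(e) = 1 + 0 = 1
depth(times(times(e, e), succ(e))) = 1 + max(1, 1) = 2
depth(succ(times(times(e, e), succ(e)))) = 1 + depth(times(times(e, e), succ(e))) = 1 + 2 = 3
depth(plus(succ(times(times(e, e), succ(e))), e)) = 1 + max(3, 0) = 4
depth(succ(times(e, e))) = 1 + depth(times(e, e)) = 1 + 1 = 2
depth(plus(succ(times(e, e)), e)) = 1 + max(2, 0) = 3
depth(succ(plus(succ(times(e, e)), e))) = 1 + depth(plus(succ(times(e, e)), e)) = 1 + 3 = 4
depth(plus(e, e)) = 1 + max(0, 0) = 1
depth(succ(plus(e, e))) = 1 + depth(plus(e, e)) = 1 + 1 = 2
depth(succ(succ(plus(e, e)))) = 1 + depth(succ(plus(e, e))) = 1 + 2 = 3
depth(plus(times(e, e), succ(e))) = 1 + max(1, 1) = 2
depth(times(plus(times(e, e), succ(e)), succ(e))) = 1 + max(2, 1) = 3
depth(times(succ(succ(plus(e, e))), times(plus(times(e, e), succ(e)), succ(e)))) = 1 + max(3, 3) = 4
depth(times(succ(plus(succ(times(e, e)), e)), times(succ(succ(plus(e, e))), times(plus(times(e, e), succ(e)), succ(e))))) = 1 + max(4, 4) = 5
depth(plus(plus(succ(times(times(e, e), succ(e))), e), times(succ(plus(succ(times(e, e)), e)), times(succ(succ(plus(e, e))), times(plus(times(e, e), succ(e)), succ(e)))))) = 1 + max(4, 5) = 6
depth(succ(plus(plus(succ(times(times(e, e), succ(e))), e), times(succ(plus(succ(times(e, e)), e)), times(succ(succ(plus(e, e))), times(plus(times(e, e), succ(e)), succ(e))))))) = 1 + depth(plus(plus(succ(times(times(e, e), succ(e))), e), times(succ(plus(succ(times(e, e)), e)), times(succ(succ(plus(e, e))), times(plus(times(e, e), succ(e)), succ(e)))))) = 1 + 6 = 7

7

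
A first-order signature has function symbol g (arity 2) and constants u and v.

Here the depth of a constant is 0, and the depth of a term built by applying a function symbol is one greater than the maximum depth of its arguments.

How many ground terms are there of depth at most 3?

Let N_k count ground terms of depth at most k. Each non-constant term of depth ≤ k is some function symbol applied to depth-≤(k−1) arguments, giving N_k = 2 + N_{k-1}^2.
N_0 = 2
N_1 = 2 + 2^2 = 6
N_2 = 2 + 6^2 = 38
N_3 = 2 + 38^2 = 1446

1446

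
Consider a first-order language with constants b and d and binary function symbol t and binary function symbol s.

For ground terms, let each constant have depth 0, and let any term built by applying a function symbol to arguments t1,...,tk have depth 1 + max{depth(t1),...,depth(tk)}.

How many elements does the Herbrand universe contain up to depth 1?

10

If N_k denotes the number of depth-≤k ground terms, the 2 constants give N_0 = 2, and each function symbol of arity r contributes N_{k-1}^r new terms at level k: N_k = 2 + N_{k-1}^2 + N_{k-1}^2.
N_0 = 2
N_1 = 2 + 2^2 + 2^2 = 10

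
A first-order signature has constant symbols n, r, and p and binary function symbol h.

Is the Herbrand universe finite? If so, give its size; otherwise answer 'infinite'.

The signature has at least one function symbol (h, arity 2) and at least one constant (n).
Iterating h gives infinitely many distinct ground terms: n, h(n, n), h(h(n, n), h(n, n)), ...
So the Herbrand universe is infinite.

infinite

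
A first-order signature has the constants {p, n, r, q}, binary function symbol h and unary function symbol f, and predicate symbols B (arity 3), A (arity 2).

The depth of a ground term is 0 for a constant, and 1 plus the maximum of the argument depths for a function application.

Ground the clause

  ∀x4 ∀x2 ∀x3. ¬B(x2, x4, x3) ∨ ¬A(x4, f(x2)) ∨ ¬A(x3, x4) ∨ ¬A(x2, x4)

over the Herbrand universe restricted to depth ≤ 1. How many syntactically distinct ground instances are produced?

Ground terms of depth ≤ 1:
  Let N_k count ground terms of depth at most k. Each non-constant term of depth ≤ k is some function symbol applied to depth-≤(k−1) arguments, giving N_k = 4 + N_{k-1}^2 + N_{k-1}.
  N_0 = 4
  N_1 = 4 + 4^2 + 4 = 24
So there are 24 ground terms available for substitution.
There are 3 variables to instantiate (x4, x2, x3), each occurring in at least one literal, so different choices give different ground instances.
Number of ground instances = 24^3 = 13824.

13824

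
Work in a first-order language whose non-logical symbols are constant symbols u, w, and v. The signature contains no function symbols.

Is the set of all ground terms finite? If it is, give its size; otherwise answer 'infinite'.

3

There are no function symbols, so every ground term is one of the 3 constants.
The Herbrand universe is {u, w, v}, which is finite with 3 elements.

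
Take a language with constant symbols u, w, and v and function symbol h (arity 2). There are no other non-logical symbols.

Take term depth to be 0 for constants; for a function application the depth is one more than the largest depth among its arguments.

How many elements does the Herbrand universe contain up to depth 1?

Let N_k = |{terms of depth ≤ k}|. Then N_0 = 3 and N_k = 3 + N_{k-1}^2 for k ≥ 1 (one summand per function symbol, arity giving the exponent).
N_0 = 3
N_1 = 3 + 3^2 = 12
Explicitly: u, w, v, h(u, u), h(u, w), h(u, v), h(w, u), h(w, w), h(w, v), h(v, u), h(v, w), h(v, v).

12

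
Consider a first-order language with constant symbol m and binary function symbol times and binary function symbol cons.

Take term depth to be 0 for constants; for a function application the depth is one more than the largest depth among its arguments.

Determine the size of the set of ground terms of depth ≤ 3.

723

Count level by level. With function symbols times/2, cons/2, the terms of depth ≤ k are the 1 constant together with each function applied to depth-≤(k−1) tuples, so N_k = 1 + N_{k-1}^2 + N_{k-1}^2.
N_0 = 1
N_1 = 1 + 1^2 + 1^2 = 3
N_2 = 1 + 3^2 + 3^2 = 19
N_3 = 1 + 19^2 + 19^2 = 723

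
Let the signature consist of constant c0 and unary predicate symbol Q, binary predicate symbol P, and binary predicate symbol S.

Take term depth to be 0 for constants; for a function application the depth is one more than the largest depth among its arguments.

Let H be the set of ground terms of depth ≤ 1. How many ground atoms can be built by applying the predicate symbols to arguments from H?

First count ground terms of depth ≤ 1.
With no function symbols every ground term is a constant, so there is exactly 1 ground term at every depth bound.
N_0 = 1
N_1 = 1
So |H| = 1.
Each predicate of arity r yields |H|^r ground atoms (one per choice of an r-tuple from H):
  Q: 1;  P: 1^2 = 1;  S: 1^2 = 1
Total ground atoms: 1 + 1 + 1 = 3.

3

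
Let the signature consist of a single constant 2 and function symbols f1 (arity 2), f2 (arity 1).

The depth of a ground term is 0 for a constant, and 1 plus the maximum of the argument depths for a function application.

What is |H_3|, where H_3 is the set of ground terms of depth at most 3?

183

Let N_k count ground terms of depth at most k. Each non-constant term of depth ≤ k is some function symbol applied to depth-≤(k−1) arguments, giving N_k = 1 + N_{k-1}^2 + N_{k-1}.
N_0 = 1
N_1 = 1 + 1^2 + 1 = 3
N_2 = 1 + 3^2 + 3 = 13
N_3 = 1 + 13^2 + 13 = 183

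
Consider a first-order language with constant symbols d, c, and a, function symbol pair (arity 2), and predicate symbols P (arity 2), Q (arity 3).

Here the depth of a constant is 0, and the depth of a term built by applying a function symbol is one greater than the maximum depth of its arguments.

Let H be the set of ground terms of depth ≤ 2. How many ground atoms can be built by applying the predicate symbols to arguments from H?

First count ground terms of depth ≤ 2.
If N_k denotes the number of depth-≤k ground terms, the 3 constants give N_0 = 3, and each function symbol of arity r contributes N_{k-1}^r new terms at level k: N_k = 3 + N_{k-1}^2.
N_0 = 3
N_1 = 3 + 3^2 = 12
N_2 = 3 + 12^2 = 147
So |H| = 147.
A ground atom is a predicate applied to a tuple of terms from H, so the count is the sum over predicates of |H|^arity:
  P: 147^2 = 21609;  Q: 147^3 = 3176523
Total ground atoms: 21609 + 3176523 = 3198132.

3198132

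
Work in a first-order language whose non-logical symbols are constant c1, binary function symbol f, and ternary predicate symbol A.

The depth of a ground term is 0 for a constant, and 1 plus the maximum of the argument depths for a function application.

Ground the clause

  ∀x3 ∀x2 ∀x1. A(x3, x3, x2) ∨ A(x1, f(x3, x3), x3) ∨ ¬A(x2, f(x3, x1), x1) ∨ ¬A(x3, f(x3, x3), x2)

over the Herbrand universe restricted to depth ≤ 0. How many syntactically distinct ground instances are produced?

Ground terms of depth ≤ 0:
  Let N_k = |{terms of depth ≤ k}|. Then N_0 = 1 and N_k = 1 + N_{k-1}^2 for k ≥ 1 (one summand per function symbol, arity giving the exponent).
  N_0 = 1
  Explicitly: c1.
So there is exactly 1 ground term available for substitution.
Each of x3, x2, x1 ranges independently over the available ground terms, and distinct assignments produce distinct instances.
Number of ground instances = 1^3 = 1.

1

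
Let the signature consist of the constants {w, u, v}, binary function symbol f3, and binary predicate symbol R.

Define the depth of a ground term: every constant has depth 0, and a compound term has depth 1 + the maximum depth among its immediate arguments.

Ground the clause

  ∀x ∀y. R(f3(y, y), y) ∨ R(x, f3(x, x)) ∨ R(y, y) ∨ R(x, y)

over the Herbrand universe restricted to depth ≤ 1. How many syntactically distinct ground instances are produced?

144

Ground terms of depth ≤ 1:
  If N_k denotes the number of depth-≤k ground terms, the 3 constants give N_0 = 3, and each function symbol of arity r contributes N_{k-1}^r new terms at level k: N_k = 3 + N_{k-1}^2.
  N_0 = 3
  N_1 = 3 + 3^2 = 12
  Explicitly: w, u, v, f3(w, w), f3(w, u), f3(w, v), f3(u, w), f3(u, u), f3(u, v), f3(v, w), f3(v, u), f3(v, v).
So there are 12 ground terms available for substitution.
The body mentions every one of the 2 quantified variables; since ground terms form a free algebra, no two substitutions collapse to the same formula.
Number of ground instances = 12^2 = 144.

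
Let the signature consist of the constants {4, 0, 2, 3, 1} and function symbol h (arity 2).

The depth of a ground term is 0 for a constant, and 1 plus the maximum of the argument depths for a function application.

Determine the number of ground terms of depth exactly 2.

Write N_k for the number of ground terms of depth ≤ k. A term of depth ≤ k is either a constant or a function symbol applied to arguments of depth ≤ k−1, so N_k = 5 + N_{k-1}^2.
N_0 = 5
N_1 = 5 + 5^2 = 30
N_2 = 5 + 30^2 = 905
Terms of depth exactly 2: N_2 − N_1 = 905 − 30 = 875.

875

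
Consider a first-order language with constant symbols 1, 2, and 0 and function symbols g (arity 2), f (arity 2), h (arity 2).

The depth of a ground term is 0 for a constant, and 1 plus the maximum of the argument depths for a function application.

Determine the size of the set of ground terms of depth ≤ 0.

3

Let N_k count ground terms of depth at most k. Each non-constant term of depth ≤ k is some function symbol applied to depth-≤(k−1) arguments, giving N_k = 3 + N_{k-1}^2 + N_{k-1}^2 + N_{k-1}^2.
N_0 = 3
Explicitly: 1, 2, 0.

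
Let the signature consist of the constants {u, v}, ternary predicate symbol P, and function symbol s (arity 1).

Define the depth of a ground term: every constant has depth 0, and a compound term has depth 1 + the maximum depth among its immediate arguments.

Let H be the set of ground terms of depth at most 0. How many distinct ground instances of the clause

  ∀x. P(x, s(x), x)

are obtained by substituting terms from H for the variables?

2

Ground terms of depth ≤ 0:
  Let N_k = |{terms of depth ≤ k}|. Then N_0 = 2 and N_k = 2 + N_{k-1} for k ≥ 1 (one summand per function symbol, arity giving the exponent).
  N_0 = 2
So there are 2 ground terms available for substitution.
The clause has 1 distinct variable (x), which appears in the body. In the free term algebra distinct substitutions yield syntactically distinct ground instances.
Number of ground instances = 2.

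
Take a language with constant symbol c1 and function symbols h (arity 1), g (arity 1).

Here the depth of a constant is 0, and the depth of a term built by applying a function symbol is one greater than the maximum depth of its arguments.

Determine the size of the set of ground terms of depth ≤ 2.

7

Let N_k = |{terms of depth ≤ k}|. Then N_0 = 1 and N_k = 1 + N_{k-1} + N_{k-1} for k ≥ 1 (one summand per function symbol, arity giving the exponent).
N_0 = 1
N_1 = 1 + 1 + 1 = 3
N_2 = 1 + 3 + 3 = 7
Explicitly: c1, h(c1), h(h(c1)), h(g(c1)), g(c1), g(h(c1)), g(g(c1)).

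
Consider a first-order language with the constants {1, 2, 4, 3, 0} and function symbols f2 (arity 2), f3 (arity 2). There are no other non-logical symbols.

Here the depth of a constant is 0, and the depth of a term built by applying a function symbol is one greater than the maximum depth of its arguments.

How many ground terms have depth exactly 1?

50

If N_k denotes the number of depth-≤k ground terms, the 5 constants give N_0 = 5, and each function symbol of arity r contributes N_{k-1}^r new terms at level k: N_k = 5 + N_{k-1}^2 + N_{k-1}^2.
N_0 = 5
N_1 = 5 + 5^2 + 5^2 = 55
Terms of depth exactly 1: N_1 − N_0 = 55 − 5 = 50.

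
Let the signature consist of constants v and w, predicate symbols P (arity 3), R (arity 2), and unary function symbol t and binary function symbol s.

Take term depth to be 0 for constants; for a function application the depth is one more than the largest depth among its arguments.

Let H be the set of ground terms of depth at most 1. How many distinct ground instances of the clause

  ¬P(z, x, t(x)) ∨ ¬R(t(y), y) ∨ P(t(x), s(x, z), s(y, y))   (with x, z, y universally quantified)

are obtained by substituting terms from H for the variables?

Ground terms of depth ≤ 1:
  If N_k denotes the number of depth-≤k ground terms, the 2 constants give N_0 = 2, and each function symbol of arity r contributes N_{k-1}^r new terms at level k: N_k = 2 + N_{k-1} + N_{k-1}^2.
  N_0 = 2
  N_1 = 2 + 2 + 2^2 = 8
  Explicitly: v, w, t(v), t(w), s(v, v), s(v, w), s(w, v), s(w, w).
So there are 8 ground terms available for substitution.
The clause has 3 distinct variables (x, z, y), each appearing in the body. In the free term algebra distinct substitutions yield syntactically distinct ground instances.
Number of ground instances = 8^3 = 512.

512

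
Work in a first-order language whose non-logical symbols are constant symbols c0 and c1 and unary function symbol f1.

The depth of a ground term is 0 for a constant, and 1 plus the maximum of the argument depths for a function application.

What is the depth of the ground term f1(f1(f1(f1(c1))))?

4

depth(f1(c1)) = 1 + depth(c1) = 1 + 0 = 1
depth(f1(f1(c1))) = 1 + depth(f1(c1)) = 1 + 1 = 2
depth(f1(f1(f1(c1)))) = 1 + depth(f1(f1(c1))) = 1 + 2 = 3
depth(f1(f1(f1(f1(c1))))) = 1 + depth(f1(f1(f1(c1)))) = 1 + 3 = 4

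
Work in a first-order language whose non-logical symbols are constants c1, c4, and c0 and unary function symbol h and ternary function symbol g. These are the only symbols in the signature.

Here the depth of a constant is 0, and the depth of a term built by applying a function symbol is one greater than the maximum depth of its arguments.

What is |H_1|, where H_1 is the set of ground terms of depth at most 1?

33

Let N_k = |{terms of depth ≤ k}|. Then N_0 = 3 and N_k = 3 + N_{k-1} + N_{k-1}^3 for k ≥ 1 (one summand per function symbol, arity giving the exponent).
N_0 = 3
N_1 = 3 + 3 + 3^3 = 33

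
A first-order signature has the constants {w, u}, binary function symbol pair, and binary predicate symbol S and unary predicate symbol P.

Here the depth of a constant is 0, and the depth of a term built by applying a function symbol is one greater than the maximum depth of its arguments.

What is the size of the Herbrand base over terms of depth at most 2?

First count ground terms of depth ≤ 2.
Count level by level. With function symbols pair/2, the terms of depth ≤ k are the 2 constants together with each function applied to depth-≤(k−1) tuples, so N_k = 2 + N_{k-1}^2.
N_0 = 2
N_1 = 2 + 2^2 = 6
N_2 = 2 + 6^2 = 38
So |H| = 38.
Ground atoms are formed by filling each argument slot of a predicate with a term from H, so an r-ary predicate gives |H|^r atoms:
  S: 38^2 = 1444;  P: 38
Total ground atoms: 1444 + 38 = 1482.

1482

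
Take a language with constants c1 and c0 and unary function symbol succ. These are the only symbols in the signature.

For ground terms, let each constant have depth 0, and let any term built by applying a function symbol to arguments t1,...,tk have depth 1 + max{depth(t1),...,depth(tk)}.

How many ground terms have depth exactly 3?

Count level by level. With function symbols succ/1, the terms of depth ≤ k are the 2 constants together with each function applied to depth-≤(k−1) tuples, so N_k = 2 + N_{k-1}.
N_0 = 2
N_1 = 2 + 2 = 4
N_2 = 2 + 4 = 6
N_3 = 2 + 6 = 8
Terms of depth exactly 3: N_3 − N_2 = 8 − 6 = 2.

2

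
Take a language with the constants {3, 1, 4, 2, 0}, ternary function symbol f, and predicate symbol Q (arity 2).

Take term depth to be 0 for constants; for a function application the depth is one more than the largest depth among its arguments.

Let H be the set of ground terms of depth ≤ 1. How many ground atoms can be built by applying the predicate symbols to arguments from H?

First count ground terms of depth ≤ 1.
Write N_k for the number of ground terms of depth ≤ k. A term of depth ≤ k is either a constant or a function symbol applied to arguments of depth ≤ k−1, so N_k = 5 + N_{k-1}^3.
N_0 = 5
N_1 = 5 + 5^3 = 130
So |H| = 130.
Ground atoms are formed by filling each argument slot of a predicate with a term from H, so an r-ary predicate gives |H|^r atoms:
  Q: 130^2 = 16900
Total ground atoms: 16900.

16900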